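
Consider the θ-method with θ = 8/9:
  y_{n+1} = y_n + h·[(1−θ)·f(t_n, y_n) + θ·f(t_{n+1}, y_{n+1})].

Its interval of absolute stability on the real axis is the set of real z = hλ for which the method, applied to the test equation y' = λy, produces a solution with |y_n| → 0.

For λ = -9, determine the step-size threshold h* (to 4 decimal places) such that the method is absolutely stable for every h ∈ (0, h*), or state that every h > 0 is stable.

Test eqn y'=λy, z=hλ:
  y_{n+1} = y_n + z·[1/9·y_n + 8/9·y_{n+1}] ⇒ (1 − 8/9z)y_{n+1} = (1 + 1/9z)y_n
  ⇒ R(z) = (1 + 1/9z)/(1 − 8/9z).

Boundary: |R(x)|=1, x<0.
x=-0.88: |R|=0.5062
x=-2: |R|=0.2800
x=-10: |R|=0.0112
x=-100: |R|=0.1125
θ=8/9≥1/2 ⇒ |1+1/9x|<|1−8/9x| ∀x<0 ⇒ unbounded interval.

interval (−∞, 0). Any h>0 works for λ=-9.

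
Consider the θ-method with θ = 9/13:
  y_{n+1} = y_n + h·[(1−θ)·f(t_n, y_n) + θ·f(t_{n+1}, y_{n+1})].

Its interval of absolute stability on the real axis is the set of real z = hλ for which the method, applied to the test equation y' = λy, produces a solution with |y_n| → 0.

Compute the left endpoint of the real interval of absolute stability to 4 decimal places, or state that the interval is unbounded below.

unbounded; (−∞, 0).

On y'=λy, z=hλ:
  y_{n+1} = y_n + z·[4/13·y_n + 9/13·y_{n+1}] ⇒ (1 − 9/13z)y_{n+1} = (1 + 4/13z)y_n
  Hence R(z) = (1 + 4/13z)/(1 − 9/13z).

Find x<0 with |R(x)|<1.
x=-1.49: |R|=0.2666
x=-2: |R|=0.1613
x=-10: |R|=0.2621
x=-100: |R|=0.4239
θ=9/13≥1/2 ⇒ |1+4/13x|<|1−9/13x| ∀x<0 ⇒ unbounded interval.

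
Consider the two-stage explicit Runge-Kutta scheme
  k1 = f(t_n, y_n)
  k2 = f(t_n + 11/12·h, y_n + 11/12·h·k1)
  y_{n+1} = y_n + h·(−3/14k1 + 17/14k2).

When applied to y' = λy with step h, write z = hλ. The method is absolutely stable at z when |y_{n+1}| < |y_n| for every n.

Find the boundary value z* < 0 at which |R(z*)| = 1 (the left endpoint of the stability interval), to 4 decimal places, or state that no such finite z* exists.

Set f=λy, z=hλ:
  k1=λy_n ⇒ h·k1=z·y_n;  k2=λ(1+11/12z)y_n ⇒ h·k2=z(1+11/12z)y_n
  y_{n+1}/y_n = 1 − 3/14z + 17/14z(1+11/12z) = 1 + z + 187/168z²
  R(z) = 1 + z + 187/168z².

Solve |R(x)|<1 on ℝ⁻.
x=-1: |R|=1.1131
R=1: x+187/168x²=0 ⇒ x=−168/187=-0.8984; min R=1−1/(4·187/168)=0.7754>−1
Confirm numerically:
  x=-0.798: |R|=0.91082 <1
  x=-0.642: |R|=0.81678 <1
  x=-0.583: |R|=0.79533 <1
  x=-0.556: |R|=0.78810 <1
  x=-1.435: |R|=1.85711 >1
  x=-1.193: |R|=1.39121 >1
Stable set (-0.8984, 0).

z* = -0.8984.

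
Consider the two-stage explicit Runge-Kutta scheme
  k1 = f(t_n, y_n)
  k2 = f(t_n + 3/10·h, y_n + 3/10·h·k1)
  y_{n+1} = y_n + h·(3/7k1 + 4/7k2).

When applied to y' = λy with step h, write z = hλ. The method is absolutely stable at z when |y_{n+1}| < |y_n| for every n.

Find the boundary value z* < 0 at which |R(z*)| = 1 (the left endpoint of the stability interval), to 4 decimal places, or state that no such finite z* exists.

left endpoint -5.8333.

With y'=λy (z=hλ):
  k1=λy_n ⇒ h·k1=z·y_n;  k2=λ(1+3/10z)y_n ⇒ h·k2=z(1+3/10z)y_n
  y_{n+1}/y_n = 1 + 3/7z + 4/7z(1+3/10z) = 1 + z + 6/35z²
  ⇒ R(z) = 1 + z + 6/35z².

Need |R(x)|<1, x<0.
x=-0.66: |R|=0.4147
R=1: x+6/35x²=0 ⇒ x=−35/6=-5.8333; min R=1−1/(4·6/35)=-0.4583>−1
Confirm numerically:
  x=-5.396: |R|=0.59545 <1
  x=-5.366: |R|=0.57011 <1
  x=-3.135: |R|=0.45016 <1
  x=-2.872: |R|=0.45799 <1
  x=-6.279: |R|=1.47972 >1
  x=-6.090: |R|=1.26796 >1
Interval (-5.8333, 0).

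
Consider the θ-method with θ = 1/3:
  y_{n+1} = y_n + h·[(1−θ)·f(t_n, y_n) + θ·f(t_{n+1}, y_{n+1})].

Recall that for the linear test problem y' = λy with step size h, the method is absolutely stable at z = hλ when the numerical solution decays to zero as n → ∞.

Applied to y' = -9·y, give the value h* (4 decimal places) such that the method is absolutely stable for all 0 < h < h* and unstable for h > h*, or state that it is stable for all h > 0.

Set f=λy, z=hλ:
  y_{n+1} = y_n + z·[2/3·y_n + 1/3·y_{n+1}] ⇒ (1 − 1/3z)y_{n+1} = (1 + 2/3z)y_n
  R(z) = (1 + 2/3z)/(1 − 1/3z).

Find x<0 with |R(x)|<1.
x=-0.99: |R|=0.2556
R=−1: 1+2/3x = −1+1/3x ⇒ -1/3x=2 ⇒ x=2/(-1/3)=-6.0000
Confirm numerically:
  x=-4.717: |R|=0.83374 <1
  x=-3.602: |R|=0.63678 <1
  x=-3.139: |R|=0.53396 <1
  x=-6.261: |R|=1.02818 >1
  x=-6.071: |R|=1.00783 >1
So |R|<1 on (-6.0000, 0).

(-6.0000,0); λ=-9 ⇒ h* = (6)/9 = 0.6667.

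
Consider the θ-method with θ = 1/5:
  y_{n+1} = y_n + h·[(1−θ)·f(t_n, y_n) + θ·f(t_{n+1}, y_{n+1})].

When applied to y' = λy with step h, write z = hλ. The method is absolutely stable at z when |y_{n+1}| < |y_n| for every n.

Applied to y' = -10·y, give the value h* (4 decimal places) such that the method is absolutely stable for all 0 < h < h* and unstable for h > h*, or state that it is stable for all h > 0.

Set f=λy, z=hλ:
  y_{n+1} = y_n + z·[4/5·y_n + 1/5·y_{n+1}] ⇒ (1 − 1/5z)y_{n+1} = (1 + 4/5z)y_n
  so R(z) = (1 + 4/5z)/(1 − 1/5z).

Boundary: |R(x)|=1, x<0.
x=-1.73: |R|=0.2853
R=−1: 1+4/5x = −1+1/5x ⇒ -3/5x=2 ⇒ x=2/(-3/5)=-3.3333
Confirm numerically:
  x=-2.480: |R|=0.65775 <1
  x=-2.027: |R|=0.44229 <1
  x=-1.898: |R|=0.37576 <1
  x=-1.343: |R|=0.05865 <1
  x=-3.399: |R|=1.02346 >1
  x=-3.366: |R|=1.01171 >1
Interval (-3.3333, 0).

(-3.3333,0); λ=-10 ⇒ h* = (10/3)/10 = 0.3333.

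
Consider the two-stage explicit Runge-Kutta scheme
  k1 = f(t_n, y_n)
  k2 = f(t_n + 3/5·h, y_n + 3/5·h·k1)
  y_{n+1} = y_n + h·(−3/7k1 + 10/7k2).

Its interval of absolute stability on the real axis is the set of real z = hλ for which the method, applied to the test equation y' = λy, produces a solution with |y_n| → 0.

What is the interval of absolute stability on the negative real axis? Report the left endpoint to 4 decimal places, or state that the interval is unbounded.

With y'=λy (z=hλ):
  k1=λy_n ⇒ h·k1=z·y_n;  k2=λ(1+3/5z)y_n ⇒ h·k2=z(1+3/5z)y_n
  y_{n+1}/y_n = 1 − 3/7z + 10/7z(1+3/5z) = 1 + z + 6/7z²
  R(z) = 1 + z + 6/7z².

Solve |R(x)|<1 on ℝ⁻.
x=-1.52: |R|=1.4603
R=1: x+6/7x²=0 ⇒ x=−7/6=-1.1667; min R=1−1/(4·6/7)=0.7083>−1
Confirm numerically:
  x=-1.027: |R|=0.87705 <1
  x=-0.848: |R|=0.76837 <1
  x=-0.645: |R|=0.71159 <1
  x=-0.512: |R|=0.71269 <1
  x=-1.759: |R|=1.89307 >1
  x=-1.236: |R|=1.07345 >1
Interval (-1.1667, 0).

z∈(-1.1667,0).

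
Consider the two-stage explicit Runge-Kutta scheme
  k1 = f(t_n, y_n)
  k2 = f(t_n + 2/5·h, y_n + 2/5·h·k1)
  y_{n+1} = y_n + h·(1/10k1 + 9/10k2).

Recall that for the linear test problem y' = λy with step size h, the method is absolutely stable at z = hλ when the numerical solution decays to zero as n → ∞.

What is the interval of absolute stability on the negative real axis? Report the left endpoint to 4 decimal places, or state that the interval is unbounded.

On y'=λy, z=hλ:
  k1=λy_n ⇒ h·k1=z·y_n;  k2=λ(1+2/5z)y_n ⇒ h·k2=z(1+2/5z)y_n
  y_{n+1}/y_n = 1 + 1/10z + 9/10z(1+2/5z) = 1 + z + 9/25z²
  R(z) = 1 + z + 9/25z².

Need |R(x)|<1, x<0.
x=-1.6: |R|=0.3216
R=1: x+9/25x²=0 ⇒ x=−25/9=-2.7778; min R=1−1/(4·9/25)=0.3056>−1
Confirm numerically:
  x=-2.459: |R|=0.71781 <1
  x=-2.318: |R|=0.61632 <1
  x=-1.842: |R|=0.37947 <1
  x=-1.382: |R|=0.30557 <1
  x=-3.223: |R|=1.51658 >1
  x=-2.972: |R|=1.20780 >1
So |R|<1 on (-2.7778, 0).

(-2.7778, 0).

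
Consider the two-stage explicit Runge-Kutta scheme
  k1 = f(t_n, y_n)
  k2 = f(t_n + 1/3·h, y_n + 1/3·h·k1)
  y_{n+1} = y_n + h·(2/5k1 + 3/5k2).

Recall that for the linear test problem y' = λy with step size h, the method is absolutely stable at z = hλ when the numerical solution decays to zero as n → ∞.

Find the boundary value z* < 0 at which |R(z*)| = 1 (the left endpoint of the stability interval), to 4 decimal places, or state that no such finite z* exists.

On y'=λy, z=hλ:
  k1=λy_n ⇒ h·k1=z·y_n;  k2=λ(1+1/3z)y_n ⇒ h·k2=z(1+1/3z)y_n
  y_{n+1}/y_n = 1 + 2/5z + 3/5z(1+1/3z) = 1 + z + 1/5z²
  ⇒ R(z) = 1 + z + 1/5z².

Solve |R(x)|<1 on ℝ⁻.
x=-0.69: |R|=0.4052
R=1: x+1/5x²=0 ⇒ x=−5=-5.0000; min R=1−1/(4·1/5)=-0.2500>−1
Confirm numerically:
  x=-4.341: |R|=0.42786 <1
  x=-4.131: |R|=0.28203 <1
  x=-3.549: |R|=0.02992 <1
  x=-5.415: |R|=1.44944 >1
  x=-5.251: |R|=1.26360 >1
Interval (-5.0000, 0).

z* = -5.0000.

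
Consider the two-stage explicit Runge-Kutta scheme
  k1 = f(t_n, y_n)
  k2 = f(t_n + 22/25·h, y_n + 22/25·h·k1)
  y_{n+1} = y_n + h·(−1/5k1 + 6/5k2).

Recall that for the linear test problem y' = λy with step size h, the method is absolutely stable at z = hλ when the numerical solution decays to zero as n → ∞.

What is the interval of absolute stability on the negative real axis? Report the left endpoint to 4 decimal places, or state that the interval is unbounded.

z∈(-0.9470,0).

On y'=λy, z=hλ:
  k1=λy_n ⇒ h·k1=z·y_n;  k2=λ(1+22/25z)y_n ⇒ h·k2=z(1+22/25z)y_n
  y_{n+1}/y_n = 1 − 1/5z + 6/5z(1+22/25z) = 1 + z + 132/125z²
  R(z) = 1 + z + 132/125z².

Boundary: |R(x)|=1, x<0.
x=-1.51: |R|=1.8978
R=1: x+132/125x²=0 ⇒ x=−125/132=-0.9470; min R=1−1/(4·132/125)=0.7633>−1
Confirm numerically:
  x=-0.656: |R|=0.79843 <1
  x=-0.470: |R|=0.76327 <1
  x=-1.364: |R|=1.60068 >1
  x=-1.081: |R|=1.15300 >1
  x=-1.049: |R|=1.11302 >1
Stable set (-0.9470, 0).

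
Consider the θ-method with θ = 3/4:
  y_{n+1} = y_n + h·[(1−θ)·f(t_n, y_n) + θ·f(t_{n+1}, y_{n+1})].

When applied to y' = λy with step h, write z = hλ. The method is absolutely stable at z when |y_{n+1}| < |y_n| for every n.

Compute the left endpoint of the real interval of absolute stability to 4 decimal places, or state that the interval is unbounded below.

On y'=λy, z=hλ:
  y_{n+1} = y_n + z·[1/4·y_n + 3/4·y_{n+1}] ⇒ (1 − 3/4z)y_{n+1} = (1 + 1/4z)y_n
  Hence R(z) = (1 + 1/4z)/(1 − 3/4z).

Solve |R(x)|<1 on ℝ⁻.
x=-0.74: |R|=0.5241
x=-2: |R|=0.2000
x=-10: |R|=0.1765
x=-100: |R|=0.3158
θ=3/4≥1/2 ⇒ |1+1/4x|<|1−3/4x| ∀x<0 ⇒ stable on all of ℝ⁻.

unbounded; (−∞, 0).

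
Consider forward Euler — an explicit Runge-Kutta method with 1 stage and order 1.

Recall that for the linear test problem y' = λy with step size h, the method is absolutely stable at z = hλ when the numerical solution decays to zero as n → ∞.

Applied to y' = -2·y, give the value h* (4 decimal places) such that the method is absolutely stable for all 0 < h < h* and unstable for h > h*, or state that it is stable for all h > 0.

(-2.0000,0); λ=-2 ⇒ h* = 1.0000.

With y'=λy (z=hλ):
  order 1, 1-stage ⇒ R(z)=1+z
  (e.g. R(-1.51)=-0.51000, |R|=0.51000)

Solve |R(x)|<1 on ℝ⁻.
x=-1.51: |R|=0.5100
|R(-1.85)|=0.8500 |R(-1.3)|=0.3000 |R(-1.05)|=0.0500
Bisect:
  x_lo=-2.6841 |R|=1.6841  x_hi=-0.2381 |R|=0.7619
  mid=-1.46108 |R|=0.46108 →hi
  mid=-2.07258 |R|=1.07258 →lo
  mid=-1.76683 |R|=0.76683 →hi
  mid=-1.91970 |R|=0.91970 →hi
  mid=-1.99614 |R|=0.99614 →hi
  mid=-2.03436 |R|=1.03436 →lo
  mid=-2.01525 |R|=1.01525 →lo
  mid=-2.00569 |R|=1.00569 →lo
  mid=-2.00092 |R|=1.00092 →lo
  ...
  [-2.00002,-1.99987] ⇒ x*=-2.0000
So |R|<1 on (-2.0000, 0).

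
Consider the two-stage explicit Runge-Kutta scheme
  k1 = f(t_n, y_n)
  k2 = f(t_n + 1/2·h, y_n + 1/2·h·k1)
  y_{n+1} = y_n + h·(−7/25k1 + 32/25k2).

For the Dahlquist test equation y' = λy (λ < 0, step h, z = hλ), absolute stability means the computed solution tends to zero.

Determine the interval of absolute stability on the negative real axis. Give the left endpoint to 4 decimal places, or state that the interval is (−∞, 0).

Test eqn y'=λy, z=hλ:
  k1=λy_n ⇒ h·k1=z·y_n;  k2=λ(1+1/2z)y_n ⇒ h·k2=z(1+1/2z)y_n
  y_{n+1}/y_n = 1 − 7/25z + 32/25z(1+1/2z) = 1 + z + 16/25z²
  R(z) = 1 + z + 16/25z².

Boundary: |R(x)|=1, x<0.
x=-1.42: |R|=0.8705
R=1: x+16/25x²=0 ⇒ x=−25/16=-1.5625; min R=1−1/(4·16/25)=0.6094>−1
Confirm numerically:
  x=-1.406: |R|=0.85918 <1
  x=-1.289: |R|=0.77437 <1
  x=-1.288: |R|=0.77372 <1
  x=-0.717: |R|=0.61202 <1
  x=-2.124: |R|=1.76328 >1
  x=-2.027: |R|=1.60259 >1
  x=-1.762: |R|=1.22497 >1
Stable set (-1.5625, 0).

z∈(-1.5625,0).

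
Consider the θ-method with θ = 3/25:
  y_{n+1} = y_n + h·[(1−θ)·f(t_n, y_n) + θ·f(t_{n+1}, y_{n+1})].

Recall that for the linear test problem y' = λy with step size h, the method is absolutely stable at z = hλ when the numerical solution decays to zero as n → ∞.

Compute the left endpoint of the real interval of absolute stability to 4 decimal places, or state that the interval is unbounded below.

z* = -2.6316.

With y'=λy (z=hλ):
  y_{n+1} = y_n + z·[22/25·y_n + 3/25·y_{n+1}] ⇒ (1 − 3/25z)y_{n+1} = (1 + 22/25z)y_n
  ⇒ R(z) = (1 + 22/25z)/(1 − 3/25z).

Need |R(x)|<1, x<0.
x=-0.98: |R|=0.1231
R=−1: 1+22/25x = −1+3/25x ⇒ -19/25x=2 ⇒ x=2/(-19/25)=-2.6316
Confirm numerically:
  x=-2.332: |R|=0.82210 <1
  x=-2.194: |R|=0.73675 <1
  x=-2.082: |R|=0.66581 <1
  x=-2.024: |R|=0.62848 <1
  x=-3.047: |R|=1.23119 >1
  x=-2.736: |R|=1.05974 >1
Stable set (-2.6316, 0).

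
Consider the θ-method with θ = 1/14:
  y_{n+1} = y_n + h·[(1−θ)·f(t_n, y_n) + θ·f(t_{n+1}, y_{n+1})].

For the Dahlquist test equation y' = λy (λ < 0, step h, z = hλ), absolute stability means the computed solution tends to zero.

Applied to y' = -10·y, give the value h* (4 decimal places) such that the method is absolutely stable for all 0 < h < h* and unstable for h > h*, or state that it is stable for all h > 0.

On y'=λy, z=hλ:
  y_{n+1} = y_n + z·[13/14·y_n + 1/14·y_{n+1}] ⇒ (1 − 1/14z)y_{n+1} = (1 + 13/14z)y_n
  so R(z) = (1 + 13/14z)/(1 − 1/14z).

Boundary: |R(x)|=1, x<0.
x=-1.47: |R|=0.3303
R=−1: 1+13/14x = −1+1/14x ⇒ -6/7x=2 ⇒ x=2/(-6/7)=-2.3333
Confirm numerically:
  x=-1.773: |R|=0.57370 <1
  x=-1.432: |R|=0.29912 <1
  x=-1.277: |R|=0.17026 <1
  x=-1.243: |R|=0.14164 <1
  x=-2.645: |R|=1.22469 >1
  x=-2.468: |R|=1.09813 >1
So |R|<1 on (-2.3333, 0).

(-2.3333,0); λ=-10 ⇒ h* = (7/3)/10 = 0.2333.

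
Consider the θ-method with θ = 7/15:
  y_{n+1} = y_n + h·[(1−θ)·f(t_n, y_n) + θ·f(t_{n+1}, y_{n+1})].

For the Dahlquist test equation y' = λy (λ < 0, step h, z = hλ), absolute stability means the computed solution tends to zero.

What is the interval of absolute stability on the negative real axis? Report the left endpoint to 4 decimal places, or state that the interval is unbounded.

On y'=λy, z=hλ:
  y_{n+1} = y_n + z·[8/15·y_n + 7/15·y_{n+1}] ⇒ (1 − 7/15z)y_{n+1} = (1 + 8/15z)y_n
  so R(z) = (1 + 8/15z)/(1 − 7/15z).

Need |R(x)|<1, x<0.
x=-1.73: |R|=0.0428
R=−1: 1+8/15x = −1+7/15x ⇒ -1/15x=2 ⇒ x=2/(-1/15)=-30.0000
Confirm numerically:
  x=-26.173: |R|=0.98069 <1
  x=-21.260: |R|=0.94665 <1
  x=-20.660: |R|=0.94149 <1
  x=-14.670: |R|=0.86974 <1
  x=-30.373: |R|=1.00164 >1
  x=-30.363: |R|=1.00160 >1
Stable set (-30.0000, 0).

z∈(-30.0000,0).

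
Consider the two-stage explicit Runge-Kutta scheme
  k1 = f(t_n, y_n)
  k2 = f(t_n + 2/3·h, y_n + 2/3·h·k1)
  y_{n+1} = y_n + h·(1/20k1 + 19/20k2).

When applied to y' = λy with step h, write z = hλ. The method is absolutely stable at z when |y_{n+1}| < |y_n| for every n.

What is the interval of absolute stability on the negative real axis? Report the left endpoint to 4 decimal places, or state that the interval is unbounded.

z∈(-1.5789,0).

Test eqn y'=λy, z=hλ:
  k1=λy_n ⇒ h·k1=z·y_n;  k2=λ(1+2/3z)y_n ⇒ h·k2=z(1+2/3z)y_n
  y_{n+1}/y_n = 1 + 1/20z + 19/20z(1+2/3z) = 1 + z + 19/30z²
  R(z) = 1 + z + 19/30z².

Find x<0 with |R(x)|<1.
x=-1.36: |R|=0.8114
R=1: x+19/30x²=0 ⇒ x=−30/19=-1.5789; min R=1−1/(4·19/30)=0.6053>−1
Confirm numerically:
  x=-1.378: |R|=0.82463 <1
  x=-1.330: |R|=0.79030 <1
  x=-0.962: |R|=0.62411 <1
  x=-0.696: |R|=0.61080 <1
  x=-1.992: |R|=1.52111 >1
  x=-1.819: |R|=1.27655 >1
Interval (-1.5789, 0).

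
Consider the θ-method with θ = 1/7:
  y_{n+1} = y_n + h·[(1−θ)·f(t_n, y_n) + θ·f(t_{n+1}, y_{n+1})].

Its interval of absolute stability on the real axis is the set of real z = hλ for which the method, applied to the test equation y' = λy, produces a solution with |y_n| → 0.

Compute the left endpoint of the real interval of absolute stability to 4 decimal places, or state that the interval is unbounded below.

Set f=λy, z=hλ:
  y_{n+1} = y_n + z·[6/7·y_n + 1/7·y_{n+1}] ⇒ (1 − 1/7z)y_{n+1} = (1 + 6/7z)y_n
  ⇒ R(z) = (1 + 6/7z)/(1 − 1/7z).

Boundary: |R(x)|=1, x<0.
x=-1.02: |R|=0.1097
R=−1: 1+6/7x = −1+1/7x ⇒ -5/7x=2 ⇒ x=2/(-5/7)=-2.8000
Confirm numerically:
  x=-2.500: |R|=0.84211 <1
  x=-2.057: |R|=0.58982 <1
  x=-1.761: |R|=0.40703 <1
  x=-1.124: |R|=0.03151 <1
  x=-3.094: |R|=1.14563 >1
  x=-2.855: |R|=1.02790 >1
Interval (-2.8000, 0).

left endpoint -2.8000.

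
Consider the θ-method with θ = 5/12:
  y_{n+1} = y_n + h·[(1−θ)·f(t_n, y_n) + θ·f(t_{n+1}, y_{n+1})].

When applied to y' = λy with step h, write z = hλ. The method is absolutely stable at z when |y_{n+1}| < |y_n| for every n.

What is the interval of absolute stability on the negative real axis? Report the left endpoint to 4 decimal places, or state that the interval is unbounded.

z∈(-12.0000,0).

Set f=λy, z=hλ:
  y_{n+1} = y_n + z·[7/12·y_n + 5/12·y_{n+1}] ⇒ (1 − 5/12z)y_{n+1} = (1 + 7/12z)y_n
  so R(z) = (1 + 7/12z)/(1 − 5/12z).

Need |R(x)|<1, x<0.
x=-0.66: |R|=0.4824
R=−1: 1+7/12x = −1+5/12x ⇒ -1/6x=2 ⇒ x=2/(-1/6)=-12.0000
Confirm numerically:
  x=-11.248: |R|=0.97796 <1
  x=-10.299: |R|=0.94642 <1
  x=-9.179: |R|=0.90255 <1
  x=-12.299: |R|=1.00814 >1
  x=-12.281: |R|=1.00766 >1
  x=-12.252: |R|=1.00688 >1
Stable set (-12.0000, 0).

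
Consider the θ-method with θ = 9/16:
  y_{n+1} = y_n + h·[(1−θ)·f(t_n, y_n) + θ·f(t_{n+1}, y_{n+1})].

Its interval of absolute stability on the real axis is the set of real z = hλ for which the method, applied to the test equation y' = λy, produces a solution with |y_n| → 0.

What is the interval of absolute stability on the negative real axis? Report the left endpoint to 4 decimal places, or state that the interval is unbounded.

Set f=λy, z=hλ:
  y_{n+1} = y_n + z·[7/16·y_n + 9/16·y_{n+1}] ⇒ (1 − 9/16z)y_{n+1} = (1 + 7/16z)y_n
  R(z) = (1 + 7/16z)/(1 − 9/16z).

Need |R(x)|<1, x<0.
x=-0.49: |R|=0.6159
x=-2: |R|=0.0588
x=-10: |R|=0.5094
x=-100: |R|=0.7467
θ=9/16≥1/2 ⇒ |1+7/16x|<|1−9/16x| ∀x<0 ⇒ interval (−∞,0).

interval (−∞, 0).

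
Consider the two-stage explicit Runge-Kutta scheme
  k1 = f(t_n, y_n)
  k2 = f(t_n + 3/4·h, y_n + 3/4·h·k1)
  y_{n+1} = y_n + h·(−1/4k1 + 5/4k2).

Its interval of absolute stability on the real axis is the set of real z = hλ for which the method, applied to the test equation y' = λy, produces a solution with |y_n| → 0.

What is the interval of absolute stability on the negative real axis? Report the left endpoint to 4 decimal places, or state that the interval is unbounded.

With y'=λy (z=hλ):
  k1=λy_n ⇒ h·k1=z·y_n;  k2=λ(1+3/4z)y_n ⇒ h·k2=z(1+3/4z)y_n
  y_{n+1}/y_n = 1 − 1/4z + 5/4z(1+3/4z) = 1 + z + 15/16z²
  Hence R(z) = 1 + z + 15/16z².

Need |R(x)|<1, x<0.
x=-0.5: |R|=0.7344
R=1: x+15/16x²=0 ⇒ x=−16/15=-1.0667; min R=1−1/(4·15/16)=0.7333>−1
Confirm numerically:
  x=-0.801: |R|=0.80050 <1
  x=-0.767: |R|=0.78452 <1
  x=-0.510: |R|=0.73384 <1
  x=-1.393: |R|=1.42617 >1
  x=-1.103: |R|=1.03757 >1
So |R|<1 on (-1.0667, 0).

(-1.0667, 0).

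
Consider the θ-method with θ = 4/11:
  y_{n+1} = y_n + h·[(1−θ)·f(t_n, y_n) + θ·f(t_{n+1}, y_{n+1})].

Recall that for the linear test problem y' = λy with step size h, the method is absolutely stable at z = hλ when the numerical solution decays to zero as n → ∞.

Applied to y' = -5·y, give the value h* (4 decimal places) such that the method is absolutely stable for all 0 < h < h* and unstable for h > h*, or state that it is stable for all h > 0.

With y'=λy (z=hλ):
  y_{n+1} = y_n + z·[7/11·y_n + 4/11·y_{n+1}] ⇒ (1 − 4/11z)y_{n+1} = (1 + 7/11z)y_n
  ⇒ R(z) = (1 + 7/11z)/(1 − 4/11z).

Need |R(x)|<1, x<0.
x=-0.33: |R|=0.7054
R=−1: 1+7/11x = −1+4/11x ⇒ -3/11x=2 ⇒ x=2/(-3/11)=-7.3333
Confirm numerically:
  x=-5.907: |R|=0.87643 <1
  x=-4.642: |R|=0.72693 <1
  x=-3.546: |R|=0.54884 <1
  x=-3.038: |R|=0.44342 <1
  x=-7.703: |R|=1.02652 >1
  x=-7.602: |R|=1.01946 >1
  x=-7.411: |R|=1.00573 >1
Stable set (-7.3333, 0).

(-7.3333,0); λ=-5 ⇒ h* = (22/3)/5 = 1.4667.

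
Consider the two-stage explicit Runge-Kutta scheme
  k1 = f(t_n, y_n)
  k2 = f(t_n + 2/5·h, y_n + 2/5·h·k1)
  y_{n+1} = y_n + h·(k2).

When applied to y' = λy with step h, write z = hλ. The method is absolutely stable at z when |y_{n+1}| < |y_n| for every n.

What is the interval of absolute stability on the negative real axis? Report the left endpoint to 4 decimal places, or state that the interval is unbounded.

On y'=λy, z=hλ:
  k1=λy_n ⇒ h·k1=z·y_n;  k2=λ(1+2/5z)y_n ⇒ h·k2=z(1+2/5z)y_n
  y_{n+1}/y_n = 1 + z(1+2/5z) = 1 + z + 2/5z²
  so R(z) = 1 + z + 2/5z².

Find x<0 with |R(x)|<1.
x=-0.87: |R|=0.4328
R=1: x+2/5x²=0 ⇒ x=−5/2=-2.5000; min R=1−1/(4·2/5)=0.3750>−1
Confirm numerically:
  x=-2.365: |R|=0.87229 <1
  x=-1.555: |R|=0.41221 <1
  x=-1.346: |R|=0.37869 <1
  x=-1.345: |R|=0.37861 <1
  x=-2.614: |R|=1.11920 >1
  x=-2.552: |R|=1.05308 >1
Interval (-2.5000, 0).

(-2.5000, 0).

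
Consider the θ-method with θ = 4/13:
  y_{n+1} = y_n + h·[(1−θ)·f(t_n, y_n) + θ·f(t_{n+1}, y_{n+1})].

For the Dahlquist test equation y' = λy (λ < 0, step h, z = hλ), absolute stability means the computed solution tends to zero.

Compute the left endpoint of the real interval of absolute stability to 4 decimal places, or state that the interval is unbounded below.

Test eqn y'=λy, z=hλ:
  y_{n+1} = y_n + z·[9/13·y_n + 4/13·y_{n+1}] ⇒ (1 − 4/13z)y_{n+1} = (1 + 9/13z)y_n
  Hence R(z) = (1 + 9/13z)/(1 − 4/13z).

Solve |R(x)|<1 on ℝ⁻.
x=-1.2: |R|=0.1236
R=−1: 1+9/13x = −1+4/13x ⇒ -5/13x=2 ⇒ x=2/(-5/13)=-5.2000
Confirm numerically:
  x=-4.816: |R|=0.94049 <1
  x=-3.213: |R|=0.61570 <1
  x=-3.070: |R|=0.57872 <1
  x=-2.237: |R|=0.32500 <1
  x=-5.438: |R|=1.03424 >1
  x=-5.388: |R|=1.02721 >1
  x=-5.355: |R|=1.02252 >1
Interval (-5.2000, 0).

left endpoint -5.2000.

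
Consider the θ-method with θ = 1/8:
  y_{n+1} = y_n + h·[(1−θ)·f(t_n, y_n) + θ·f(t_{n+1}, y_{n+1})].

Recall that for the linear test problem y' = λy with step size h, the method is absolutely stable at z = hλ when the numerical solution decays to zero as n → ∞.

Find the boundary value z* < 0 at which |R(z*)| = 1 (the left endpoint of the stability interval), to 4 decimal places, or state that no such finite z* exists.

Test eqn y'=λy, z=hλ:
  y_{n+1} = y_n + z·[7/8·y_n + 1/8·y_{n+1}] ⇒ (1 − 1/8z)y_{n+1} = (1 + 7/8z)y_n
  Hence R(z) = (1 + 7/8z)/(1 − 1/8z).

Solve |R(x)|<1 on ℝ⁻.
x=-1.12: |R|=0.0175
R=−1: 1+7/8x = −1+1/8x ⇒ -3/4x=2 ⇒ x=2/(-3/4)=-2.6667
Confirm numerically:
  x=-2.192: |R|=0.72057 <1
  x=-2.185: |R|=0.71625 <1
  x=-1.591: |R|=0.32708 <1
  x=-1.586: |R|=0.32360 <1
  x=-3.083: |R|=1.22539 >1
  x=-3.034: |R|=1.19975 >1
Interval (-2.6667, 0).

left endpoint -2.6667.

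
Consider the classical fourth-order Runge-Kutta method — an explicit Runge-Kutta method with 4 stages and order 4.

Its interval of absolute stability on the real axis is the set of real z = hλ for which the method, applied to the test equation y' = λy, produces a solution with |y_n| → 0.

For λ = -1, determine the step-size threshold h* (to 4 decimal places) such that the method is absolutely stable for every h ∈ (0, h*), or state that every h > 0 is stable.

Test eqn y'=λy, z=hλ:
  order 4, 4-stage ⇒ R(z)=1+z+z^2/2+z^3/6+z^4/24
  (e.g. R(-1.22)=0.31386, |R|=0.31386)

Find x<0 with |R(x)|<1.
x=-1.22: |R|=0.3139
|R(-2.2)|=0.4214 |R(-1.64)|=0.2711 |R(-0.93)|=0.3996
Bisect:
  x_lo=-3.2163 |R|=1.8696  x_hi=-0.1656 |R|=0.8474
  mid=-1.69095 |R|=0.27353 →hi
  mid=-2.45365 |R|=0.60477 →hi
  mid=-2.83499 |R|=1.07755 →lo
  mid=-2.64432 |R|=0.80744 →hi
  mid=-2.73966 |R|=0.93335 →hi
  mid=-2.78732 |R|=1.00307 →lo
  mid=-2.76349 |R|=0.96762 →hi
  mid=-2.77541 |R|=0.98520 →hi
  ...
  [-2.78546,-2.78528] ⇒ x*=-2.7853
So |R|<1 on (-2.7853, 0).

(-2.7853,0); λ=-1 ⇒ h* = 2.7853.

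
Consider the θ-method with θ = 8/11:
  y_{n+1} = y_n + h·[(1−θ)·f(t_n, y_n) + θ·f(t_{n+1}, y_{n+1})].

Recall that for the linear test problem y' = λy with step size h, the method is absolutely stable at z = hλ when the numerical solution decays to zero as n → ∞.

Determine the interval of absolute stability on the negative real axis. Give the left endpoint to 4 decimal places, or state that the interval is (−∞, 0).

(−∞, 0) — no finite endpoint.

Test eqn y'=λy, z=hλ:
  y_{n+1} = y_n + z·[3/11·y_n + 8/11·y_{n+1}] ⇒ (1 − 8/11z)y_{n+1} = (1 + 3/11z)y_n
  Hence R(z) = (1 + 3/11z)/(1 − 8/11z).

Need |R(x)|<1, x<0.
x=-0.36: |R|=0.7147
x=-2: |R|=0.1852
x=-10: |R|=0.2088
x=-100: |R|=0.3564
θ=8/11≥1/2 ⇒ |1+3/11x|<|1−8/11x| ∀x<0 ⇒ unbounded interval.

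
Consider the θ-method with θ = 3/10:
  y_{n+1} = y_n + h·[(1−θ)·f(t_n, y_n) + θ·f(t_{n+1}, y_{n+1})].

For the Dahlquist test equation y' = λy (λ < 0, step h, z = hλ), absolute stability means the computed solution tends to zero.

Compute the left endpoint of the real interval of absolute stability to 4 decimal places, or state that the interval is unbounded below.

z* = -5.0000.

On y'=λy, z=hλ:
  y_{n+1} = y_n + z·[7/10·y_n + 3/10·y_{n+1}] ⇒ (1 − 3/10z)y_{n+1} = (1 + 7/10z)y_n
  R(z) = (1 + 7/10z)/(1 − 3/10z).

Find x<0 with |R(x)|<1.
x=-0.96: |R|=0.2547
R=−1: 1+7/10x = −1+3/10x ⇒ -2/5x=2 ⇒ x=2/(-2/5)=-5.0000
Confirm numerically:
  x=-4.748: |R|=0.95842 <1
  x=-4.384: |R|=0.89357 <1
  x=-4.271: |R|=0.87218 <1
  x=-4.085: |R|=0.83554 <1
  x=-5.055: |R|=1.00874 >1
  x=-5.037: |R|=1.00589 >1
Interval (-5.0000, 0).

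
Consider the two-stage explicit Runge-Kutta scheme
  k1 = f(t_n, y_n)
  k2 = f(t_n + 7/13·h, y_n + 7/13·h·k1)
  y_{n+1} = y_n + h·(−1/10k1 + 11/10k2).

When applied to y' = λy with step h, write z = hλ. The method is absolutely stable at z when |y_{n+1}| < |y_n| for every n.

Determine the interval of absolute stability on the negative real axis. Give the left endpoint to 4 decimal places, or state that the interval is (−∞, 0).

z∈(-1.6883,0).

On y'=λy, z=hλ:
  k1=λy_n ⇒ h·k1=z·y_n;  k2=λ(1+7/13z)y_n ⇒ h·k2=z(1+7/13z)y_n
  y_{n+1}/y_n = 1 − 1/10z + 11/10z(1+7/13z) = 1 + z + 77/130z²
  Hence R(z) = 1 + z + 77/130z².

Boundary: |R(x)|=1, x<0.
x=-1.27: |R|=0.6853
R=1: x+77/130x²=0 ⇒ x=−130/77=-1.6883; min R=1−1/(4·77/130)=0.5779>−1
Confirm numerically:
  x=-1.358: |R|=0.73431 <1
  x=-1.295: |R|=0.69831 <1
  x=-1.170: |R|=0.64081 <1
  x=-1.035: |R|=0.59949 <1
  x=-2.229: |R|=1.71385 >1
  x=-2.097: |R|=1.50762 >1
Stable set (-1.6883, 0).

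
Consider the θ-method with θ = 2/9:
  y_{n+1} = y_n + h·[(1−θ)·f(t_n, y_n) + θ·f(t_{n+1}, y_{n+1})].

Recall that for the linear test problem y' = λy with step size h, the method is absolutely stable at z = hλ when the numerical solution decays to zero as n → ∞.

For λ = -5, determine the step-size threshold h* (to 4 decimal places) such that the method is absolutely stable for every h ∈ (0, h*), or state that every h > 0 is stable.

On y'=λy, z=hλ:
  y_{n+1} = y_n + z·[7/9·y_n + 2/9·y_{n+1}] ⇒ (1 − 2/9z)y_{n+1} = (1 + 7/9z)y_n
  so R(z) = (1 + 7/9z)/(1 − 2/9z).

Need |R(x)|<1, x<0.
x=-0.49: |R|=0.5581
R=−1: 1+7/9x = −1+2/9x ⇒ -5/9x=2 ⇒ x=2/(-5/9)=-3.6000
Confirm numerically:
  x=-3.367: |R|=0.92596 <1
  x=-2.849: |R|=0.74452 <1
  x=-2.710: |R|=0.69140 <1
  x=-2.226: |R|=0.48930 <1
  x=-3.950: |R|=1.10355 >1
  x=-3.658: |R|=1.01777 >1
So |R|<1 on (-3.6000, 0).

(-3.6000,0); λ=-5 ⇒ h* = (18/5)/5 = 0.7200.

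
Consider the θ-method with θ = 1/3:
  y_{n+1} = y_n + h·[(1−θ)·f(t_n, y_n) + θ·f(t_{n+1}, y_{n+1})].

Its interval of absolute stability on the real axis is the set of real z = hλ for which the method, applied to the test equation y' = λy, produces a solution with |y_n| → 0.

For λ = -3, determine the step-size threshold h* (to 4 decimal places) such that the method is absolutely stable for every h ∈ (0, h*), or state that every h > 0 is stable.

On y'=λy, z=hλ:
  y_{n+1} = y_n + z·[2/3·y_n + 1/3·y_{n+1}] ⇒ (1 − 1/3z)y_{n+1} = (1 + 2/3z)y_n
  Hence R(z) = (1 + 2/3z)/(1 − 1/3z).

Find x<0 with |R(x)|<1.
x=-1.26: |R|=0.1127
R=−1: 1+2/3x = −1+1/3x ⇒ -1/3x=2 ⇒ x=2/(-1/3)=-6.0000
Confirm numerically:
  x=-4.250: |R|=0.75862 <1
  x=-3.420: |R|=0.59813 <1
  x=-2.623: |R|=0.39943 <1
  x=-6.590: |R|=1.06152 >1
  x=-6.340: |R|=1.03640 >1
  x=-6.282: |R|=1.03038 >1
Stable set (-6.0000, 0).

(-6.0000,0); λ=-3 ⇒ h* = (6)/3 = 2.0000.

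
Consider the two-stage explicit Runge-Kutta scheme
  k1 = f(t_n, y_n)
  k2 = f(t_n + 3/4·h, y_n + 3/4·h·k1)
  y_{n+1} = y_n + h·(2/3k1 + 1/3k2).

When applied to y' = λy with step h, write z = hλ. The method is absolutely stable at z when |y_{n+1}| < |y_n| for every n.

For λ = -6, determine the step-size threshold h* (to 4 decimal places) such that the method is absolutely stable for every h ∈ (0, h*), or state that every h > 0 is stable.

(-4.0000,0); λ=-6 ⇒ h* = (4)/6 = 0.6667.

Test eqn y'=λy, z=hλ:
  k1=λy_n ⇒ h·k1=z·y_n;  k2=λ(1+3/4z)y_n ⇒ h·k2=z(1+3/4z)y_n
  y_{n+1}/y_n = 1 + 2/3z + 1/3z(1+3/4z) = 1 + z + 1/4z²
  R(z) = 1 + z + 1/4z².

Boundary: |R(x)|=1, x<0.
x=-1.47: |R|=0.0702
R=1: x+1/4x²=0 ⇒ x=−4=-4.0000; min R=1−1/(4·1/4)=0.0000>−1
Confirm numerically:
  x=-3.588: |R|=0.63044 <1
  x=-2.641: |R|=0.10272 <1
  x=-1.965: |R|=0.00031 <1
  x=-4.453: |R|=1.50430 >1
  x=-4.329: |R|=1.35606 >1
Interval (-4.0000, 0).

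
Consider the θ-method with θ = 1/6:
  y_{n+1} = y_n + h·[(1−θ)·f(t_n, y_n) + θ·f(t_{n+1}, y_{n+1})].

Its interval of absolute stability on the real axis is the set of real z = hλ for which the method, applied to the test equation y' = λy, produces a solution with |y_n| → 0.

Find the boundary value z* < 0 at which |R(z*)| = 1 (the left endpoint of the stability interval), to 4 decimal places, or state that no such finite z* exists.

left endpoint -3.0000.

Set f=λy, z=hλ:
  y_{n+1} = y_n + z·[5/6·y_n + 1/6·y_{n+1}] ⇒ (1 − 1/6z)y_{n+1} = (1 + 5/6z)y_n
  so R(z) = (1 + 5/6z)/(1 − 1/6z).

Solve |R(x)|<1 on ℝ⁻.
x=-0.4: |R|=0.6250
R=−1: 1+5/6x = −1+1/6x ⇒ -2/3x=2 ⇒ x=2/(-2/3)=-3.0000
Confirm numerically:
  x=-2.743: |R|=0.88242 <1
  x=-2.712: |R|=0.86777 <1
  x=-2.629: |R|=0.82802 <1
  x=-2.575: |R|=0.80175 <1
  x=-3.438: |R|=1.18563 >1
  x=-3.266: |R|=1.11483 >1
So |R|<1 on (-3.0000, 0).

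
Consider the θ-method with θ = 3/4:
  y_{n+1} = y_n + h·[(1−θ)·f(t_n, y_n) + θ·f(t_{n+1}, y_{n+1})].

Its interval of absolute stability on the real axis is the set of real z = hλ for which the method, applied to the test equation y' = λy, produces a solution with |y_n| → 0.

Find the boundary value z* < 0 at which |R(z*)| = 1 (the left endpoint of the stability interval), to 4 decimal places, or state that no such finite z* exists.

With y'=λy (z=hλ):
  y_{n+1} = y_n + z·[1/4·y_n + 3/4·y_{n+1}] ⇒ (1 − 3/4z)y_{n+1} = (1 + 1/4z)y_n
  Hence R(z) = (1 + 1/4z)/(1 − 3/4z).

Boundary: |R(x)|=1, x<0.
x=-1.72: |R|=0.2489
x=-2: |R|=0.2000
x=-10: |R|=0.1765
x=-100: |R|=0.3158
θ=3/4≥1/2 ⇒ |1+1/4x|<|1−3/4x| ∀x<0 ⇒ interval (−∞,0).

(−∞, 0) — no finite endpoint.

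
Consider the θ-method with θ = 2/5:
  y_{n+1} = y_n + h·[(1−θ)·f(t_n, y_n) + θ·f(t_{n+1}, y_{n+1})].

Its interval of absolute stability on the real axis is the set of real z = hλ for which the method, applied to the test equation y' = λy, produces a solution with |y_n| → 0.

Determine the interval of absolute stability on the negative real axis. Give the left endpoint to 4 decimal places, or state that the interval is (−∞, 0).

z∈(-10.0000,0).

On y'=λy, z=hλ:
  y_{n+1} = y_n + z·[3/5·y_n + 2/5·y_{n+1}] ⇒ (1 − 2/5z)y_{n+1} = (1 + 3/5z)y_n
  Hence R(z) = (1 + 3/5z)/(1 − 2/5z).

Solve |R(x)|<1 on ℝ⁻.
x=-0.99: |R|=0.2908
R=−1: 1+3/5x = −1+2/5x ⇒ -1/5x=2 ⇒ x=2/(-1/5)=-10.0000
Confirm numerically:
  x=-8.207: |R|=0.91627 <1
  x=-6.518: |R|=0.80694 <1
  x=-5.881: |R|=0.75427 <1
  x=-10.561: |R|=1.02148 >1
  x=-10.362: |R|=1.01407 >1
  x=-10.191: |R|=1.00753 >1
So |R|<1 on (-10.0000, 0).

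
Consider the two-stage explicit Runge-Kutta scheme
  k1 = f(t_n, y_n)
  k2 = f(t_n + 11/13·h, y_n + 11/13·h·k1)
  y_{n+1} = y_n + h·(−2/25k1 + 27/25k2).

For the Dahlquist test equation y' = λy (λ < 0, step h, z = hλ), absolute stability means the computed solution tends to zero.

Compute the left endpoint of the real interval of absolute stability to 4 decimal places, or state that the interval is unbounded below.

left endpoint -1.0943.

Set f=λy, z=hλ:
  k1=λy_n ⇒ h·k1=z·y_n;  k2=λ(1+11/13z)y_n ⇒ h·k2=z(1+11/13z)y_n
  y_{n+1}/y_n = 1 − 2/25z + 27/25z(1+11/13z) = 1 + z + 297/325z²
  R(z) = 1 + z + 297/325z².

Boundary: |R(x)|=1, x<0.
x=-1.15: |R|=1.0586
R=1: x+297/325x²=0 ⇒ x=−325/297=-1.0943; min R=1−1/(4·297/325)=0.7264>−1
Confirm numerically:
  x=-0.985: |R|=0.90164 <1
  x=-0.877: |R|=0.82587 <1
  x=-0.708: |R|=0.75008 <1
  x=-1.593: |R|=1.72602 >1
  x=-1.528: |R|=1.60563 >1
  x=-1.513: |R|=1.57895 >1
So |R|<1 on (-1.0943, 0).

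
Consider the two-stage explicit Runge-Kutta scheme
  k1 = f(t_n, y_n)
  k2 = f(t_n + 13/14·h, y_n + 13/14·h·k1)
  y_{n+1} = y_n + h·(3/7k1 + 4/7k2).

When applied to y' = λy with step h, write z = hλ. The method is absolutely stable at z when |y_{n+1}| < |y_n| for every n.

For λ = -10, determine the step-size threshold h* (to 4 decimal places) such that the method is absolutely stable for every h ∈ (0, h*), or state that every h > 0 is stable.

Test eqn y'=λy, z=hλ:
  k1=λy_n ⇒ h·k1=z·y_n;  k2=λ(1+13/14z)y_n ⇒ h·k2=z(1+13/14z)y_n
  y_{n+1}/y_n = 1 + 3/7z + 4/7z(1+13/14z) = 1 + z + 26/49z²
  Hence R(z) = 1 + z + 26/49z².

Boundary: |R(x)|=1, x<0.
x=-0.4: |R|=0.6849
R=1: x+26/49x²=0 ⇒ x=−49/26=-1.8846; min R=1−1/(4·26/49)=0.5288>−1
Confirm numerically:
  x=-1.707: |R|=0.83912 <1
  x=-1.608: |R|=0.76398 <1
  x=-1.171: |R|=0.55660 <1
  x=-0.888: |R|=0.53041 <1
  x=-2.276: |R|=1.47266 >1
  x=-2.248: |R|=1.43345 >1
  x=-1.932: |R|=1.04858 >1
Interval (-1.8846, 0).

(-1.8846,0); λ=-10 ⇒ h* = (49/26)/10 = 0.1885.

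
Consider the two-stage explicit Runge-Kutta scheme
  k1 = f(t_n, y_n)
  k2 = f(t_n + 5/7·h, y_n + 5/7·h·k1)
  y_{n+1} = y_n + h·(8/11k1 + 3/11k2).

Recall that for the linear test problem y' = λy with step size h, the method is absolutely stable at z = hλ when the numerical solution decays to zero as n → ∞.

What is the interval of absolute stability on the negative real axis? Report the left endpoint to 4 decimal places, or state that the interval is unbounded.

Test eqn y'=λy, z=hλ:
  k1=λy_n ⇒ h·k1=z·y_n;  k2=λ(1+5/7z)y_n ⇒ h·k2=z(1+5/7z)y_n
  y_{n+1}/y_n = 1 + 8/11z + 3/11z(1+5/7z) = 1 + z + 15/77z²
  ⇒ R(z) = 1 + z + 15/77z².

Find x<0 with |R(x)|<1.
x=-1.54: |R|=0.0780
R=1: x+15/77x²=0 ⇒ x=−77/15=-5.1333; min R=1−1/(4·15/77)=-0.2833>−1
Confirm numerically:
  x=-4.685: |R|=0.59082 <1
  x=-4.161: |R|=0.21184 <1
  x=-3.933: |R|=0.08034 <1
  x=-5.344: |R|=1.21931 >1
  x=-5.292: |R|=1.16357 >1
Interval (-5.1333, 0).

(-5.1333, 0).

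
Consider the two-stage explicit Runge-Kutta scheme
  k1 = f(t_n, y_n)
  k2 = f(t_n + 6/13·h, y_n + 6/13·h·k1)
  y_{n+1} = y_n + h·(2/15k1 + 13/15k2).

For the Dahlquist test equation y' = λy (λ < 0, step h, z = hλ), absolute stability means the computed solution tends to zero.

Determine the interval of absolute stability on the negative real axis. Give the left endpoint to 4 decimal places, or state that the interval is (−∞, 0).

z∈(-2.5000,0).

With y'=λy (z=hλ):
  k1=λy_n ⇒ h·k1=z·y_n;  k2=λ(1+6/13z)y_n ⇒ h·k2=z(1+6/13z)y_n
  y_{n+1}/y_n = 1 + 2/15z + 13/15z(1+6/13z) = 1 + z + 2/5z²
  R(z) = 1 + z + 2/5z².

Boundary: |R(x)|=1, x<0.
x=-0.92: |R|=0.4186
R=1: x+2/5x²=0 ⇒ x=−5/2=-2.5000; min R=1−1/(4·2/5)=0.3750>−1
Confirm numerically:
  x=-1.455: |R|=0.39181 <1
  x=-1.339: |R|=0.37817 <1
  x=-1.060: |R|=0.38944 <1
  x=-1.036: |R|=0.39332 <1
  x=-2.857: |R|=1.40798 >1
  x=-2.848: |R|=1.39644 >1
Interval (-2.5000, 0).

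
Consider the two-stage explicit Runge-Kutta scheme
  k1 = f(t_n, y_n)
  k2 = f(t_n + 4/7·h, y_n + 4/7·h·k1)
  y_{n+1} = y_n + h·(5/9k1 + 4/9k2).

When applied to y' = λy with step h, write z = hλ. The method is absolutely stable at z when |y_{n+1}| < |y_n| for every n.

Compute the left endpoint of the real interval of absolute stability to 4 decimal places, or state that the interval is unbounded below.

z* = -3.9375.

Test eqn y'=λy, z=hλ:
  k1=λy_n ⇒ h·k1=z·y_n;  k2=λ(1+4/7z)y_n ⇒ h·k2=z(1+4/7z)y_n
  y_{n+1}/y_n = 1 + 5/9z + 4/9z(1+4/7z) = 1 + z + 16/63z²
  ⇒ R(z) = 1 + z + 16/63z².

Boundary: |R(x)|=1, x<0.
x=-1.73: |R|=0.0301
R=1: x+16/63x²=0 ⇒ x=−63/16=-3.9375; min R=1−1/(4·16/63)=0.0156>−1
Confirm numerically:
  x=-3.168: |R|=0.38088 <1
  x=-2.747: |R|=0.16945 <1
  x=-2.433: |R|=0.07036 <1
  x=-2.043: |R|=0.01703 <1
  x=-4.479: |R|=1.61597 >1
  x=-4.407: |R|=1.52548 >1
  x=-4.303: |R|=1.39943 >1
So |R|<1 on (-3.9375, 0).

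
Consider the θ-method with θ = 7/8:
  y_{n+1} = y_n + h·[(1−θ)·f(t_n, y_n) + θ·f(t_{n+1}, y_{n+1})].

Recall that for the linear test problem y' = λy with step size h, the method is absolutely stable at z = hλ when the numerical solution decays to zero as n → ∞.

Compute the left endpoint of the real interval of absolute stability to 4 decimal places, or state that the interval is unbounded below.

interval (−∞, 0).

Test eqn y'=λy, z=hλ:
  y_{n+1} = y_n + z·[1/8·y_n + 7/8·y_{n+1}] ⇒ (1 − 7/8z)y_{n+1} = (1 + 1/8z)y_n
  R(z) = (1 + 1/8z)/(1 − 7/8z).

Find x<0 with |R(x)|<1.
x=-0.89: |R|=0.4996
x=-2: |R|=0.2727
x=-10: |R|=0.0256
x=-100: |R|=0.1299
θ=7/8≥1/2 ⇒ |1+1/8x|<|1−7/8x| ∀x<0 ⇒ stable on all of ℝ⁻.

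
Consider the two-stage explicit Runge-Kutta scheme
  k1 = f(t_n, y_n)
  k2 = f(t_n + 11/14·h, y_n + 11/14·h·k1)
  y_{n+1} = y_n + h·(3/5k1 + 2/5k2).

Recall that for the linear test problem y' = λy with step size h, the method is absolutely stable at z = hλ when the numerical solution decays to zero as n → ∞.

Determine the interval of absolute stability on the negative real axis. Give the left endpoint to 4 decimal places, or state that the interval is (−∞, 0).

Test eqn y'=λy, z=hλ:
  k1=λy_n ⇒ h·k1=z·y_n;  k2=λ(1+11/14z)y_n ⇒ h·k2=z(1+11/14z)y_n
  y_{n+1}/y_n = 1 + 3/5z + 2/5z(1+11/14z) = 1 + z + 11/35z²
  ⇒ R(z) = 1 + z + 11/35z².

Boundary: |R(x)|=1, x<0.
x=-0.92: |R|=0.3460
R=1: x+11/35x²=0 ⇒ x=−35/11=-3.1818; min R=1−1/(4·11/35)=0.2045>−1
Confirm numerically:
  x=-2.640: |R|=0.55045 <1
  x=-2.200: |R|=0.32114 <1
  x=-1.995: |R|=0.25587 <1
  x=-1.287: |R|=0.23357 <1
  x=-3.344: |R|=1.17045 >1
  x=-3.288: |R|=1.10973 >1
Interval (-3.1818, 0).

z∈(-3.1818,0).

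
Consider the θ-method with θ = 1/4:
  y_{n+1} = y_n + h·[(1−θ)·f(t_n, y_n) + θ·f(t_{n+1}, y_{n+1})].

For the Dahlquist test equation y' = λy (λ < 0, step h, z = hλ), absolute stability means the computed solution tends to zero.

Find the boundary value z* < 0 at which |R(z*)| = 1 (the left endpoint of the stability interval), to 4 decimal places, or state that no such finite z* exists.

z* = -4.0000.

On y'=λy, z=hλ:
  y_{n+1} = y_n + z·[3/4·y_n + 1/4·y_{n+1}] ⇒ (1 − 1/4z)y_{n+1} = (1 + 3/4z)y_n
  R(z) = (1 + 3/4z)/(1 − 1/4z).

Solve |R(x)|<1 on ℝ⁻.
x=-0.95: |R|=0.2323
R=−1: 1+3/4x = −1+1/4x ⇒ -1/2x=2 ⇒ x=2/(-1/2)=-4.0000
Confirm numerically:
  x=-3.455: |R|=0.85379 <1
  x=-2.879: |R|=0.67408 <1
  x=-2.849: |R|=0.66389 <1
  x=-2.412: |R|=0.50468 <1
  x=-4.447: |R|=1.10584 >1
  x=-4.225: |R|=1.05471 >1
So |R|<1 on (-4.0000, 0).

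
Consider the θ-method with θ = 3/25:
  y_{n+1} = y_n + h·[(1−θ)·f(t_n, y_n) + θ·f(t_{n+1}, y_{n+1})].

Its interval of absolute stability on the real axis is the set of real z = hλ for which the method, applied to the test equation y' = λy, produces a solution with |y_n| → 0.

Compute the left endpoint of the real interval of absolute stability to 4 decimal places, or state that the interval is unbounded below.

Set f=λy, z=hλ:
  y_{n+1} = y_n + z·[22/25·y_n + 3/25·y_{n+1}] ⇒ (1 − 3/25z)y_{n+1} = (1 + 22/25z)y_n
  Hence R(z) = (1 + 22/25z)/(1 − 3/25z).

Find x<0 with |R(x)|<1.
x=-1.69: |R|=0.4051
R=−1: 1+22/25x = −1+3/25x ⇒ -19/25x=2 ⇒ x=2/(-19/25)=-2.6316
Confirm numerically:
  x=-2.513: |R|=0.93076 <1
  x=-2.405: |R|=0.86637 <1
  x=-2.356: |R|=0.83672 <1
  x=-1.142: |R|=0.00436 <1
  x=-2.878: |R|=1.13920 >1
  x=-2.761: |R|=1.07388 >1
  x=-2.754: |R|=1.06993 >1
Interval (-2.6316, 0).

z* = -2.6316.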